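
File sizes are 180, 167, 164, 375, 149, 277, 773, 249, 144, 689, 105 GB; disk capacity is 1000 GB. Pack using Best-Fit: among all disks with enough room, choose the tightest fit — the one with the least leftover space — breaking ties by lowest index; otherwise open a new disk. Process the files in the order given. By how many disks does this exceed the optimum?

0

Best-Fit: [180,167,164,375,105] [149,277,249] [773,144] [689] → 4 disks.
Total size 3272 GB; any packing needs at least ⌈3272/1000⌉ = 4 disks.
So 4 is already optimal.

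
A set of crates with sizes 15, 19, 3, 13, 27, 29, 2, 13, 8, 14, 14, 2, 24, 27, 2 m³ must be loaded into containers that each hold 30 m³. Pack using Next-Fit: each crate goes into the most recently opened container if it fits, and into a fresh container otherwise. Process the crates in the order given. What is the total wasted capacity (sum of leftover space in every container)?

58

Put 15 m³ in container 1; 15 m³ remain.
Put 19 m³ in container 2; 11 m³ remain.
Put 3 m³ in container 2; 8 m³ remain.
Put 13 m³ in container 3; 17 m³ remain.
Put 27 m³ in container 4; 3 m³ remain.
Put 29 m³ in container 5; 1 m³ remain.
Put 2 m³ in container 6; 28 m³ remain.
Put 13 m³ in container 6; 15 m³ remain.
Put 8 m³ in container 6; 7 m³ remain.
Put 14 m³ in container 7; 16 m³ remain.
Put 14 m³ in container 7; 2 m³ remain.
Put 2 m³ in container 7; 0 m³ remain.
Put 24 m³ in container 8; 6 m³ remain.
Put 27 m³ in container 9; 3 m³ remain.
Put 2 m³ in container 9; 1 m³ remain.
9 containers × 30 m³ = 270 m³; used 212 m³; unused 58 m³.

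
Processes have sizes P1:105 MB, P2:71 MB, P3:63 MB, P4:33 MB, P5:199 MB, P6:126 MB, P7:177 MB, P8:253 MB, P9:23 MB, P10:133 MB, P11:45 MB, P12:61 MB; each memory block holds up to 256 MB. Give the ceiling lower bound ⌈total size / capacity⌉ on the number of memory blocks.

6

Total size = 105 + 71 + 63 + 33 + 199 + 126 + 177 + 253 + 23 + 133 + 45 + 61 = 1289 MB.
⌈1289 / 256⌉ = 6.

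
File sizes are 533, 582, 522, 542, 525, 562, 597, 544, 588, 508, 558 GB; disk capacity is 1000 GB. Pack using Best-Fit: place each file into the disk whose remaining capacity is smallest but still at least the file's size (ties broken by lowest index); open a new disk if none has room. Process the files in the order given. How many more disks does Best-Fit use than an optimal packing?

Best-Fit: [533] [582] [522] [542] [525] [562] [597] [544] [588] [508] [558] → 11 disks.
11 files exceed 500 GB (half the capacity), and no two of those can share a disk, so at least 11 disks are needed.
So 11 is already optimal.

0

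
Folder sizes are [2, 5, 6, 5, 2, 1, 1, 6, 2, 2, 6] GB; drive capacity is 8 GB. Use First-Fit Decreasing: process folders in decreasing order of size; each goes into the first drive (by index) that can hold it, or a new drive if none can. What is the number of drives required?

5

Sorted descending: 6, 6, 6, 5, 5, 2, 2, 2, 2, 1, 1.
drive 1: place 6 GB, 2 GB left
drive 2: place 6 GB, 2 GB left
drive 3: place 6 GB, 2 GB left
drive 4: place 5 GB, 3 GB left
drive 5: place 5 GB, 3 GB left
drive 1: place 2 GB, 0 GB left
drive 2: place 2 GB, 0 GB left
drive 3: place 2 GB, 0 GB left
drive 4: place 2 GB, 1 GB left
drive 4: place 1 GB, 0 GB left
drive 5: place 1 GB, 2 GB left
Final drives: [6,2] [6,2] [6,2] [5,2,1] [5,1].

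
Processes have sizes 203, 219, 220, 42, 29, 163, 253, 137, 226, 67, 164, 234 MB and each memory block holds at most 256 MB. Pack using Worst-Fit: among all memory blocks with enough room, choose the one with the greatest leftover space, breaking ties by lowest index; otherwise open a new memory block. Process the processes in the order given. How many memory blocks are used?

memory block 1: place 203 MB, 53 MB left
memory block 2: place 219 MB, 37 MB left
memory block 3: place 220 MB, 36 MB left
memory block 1: place 42 MB, 11 MB left
memory block 2: place 29 MB, 8 MB left
memory block 4: place 163 MB, 93 MB left
memory block 5: place 253 MB, 3 MB left
memory block 6: place 137 MB, 119 MB left
memory block 7: place 226 MB, 30 MB left
memory block 6: place 67 MB, 52 MB left
memory block 8: place 164 MB, 92 MB left
memory block 9: place 234 MB, 22 MB left
Final memory blocks: [203,42] [219,29] [220] [163] [253] [137,67] [226] [164] [234].

9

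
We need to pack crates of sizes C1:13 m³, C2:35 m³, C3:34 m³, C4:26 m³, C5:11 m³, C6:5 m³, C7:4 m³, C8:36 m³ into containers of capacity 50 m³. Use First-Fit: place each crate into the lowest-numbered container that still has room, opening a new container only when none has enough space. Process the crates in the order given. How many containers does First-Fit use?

4

Put C1 (13 m³) in container 1; 37 m³ remain.
Put C2 (35 m³) in container 1; 2 m³ remain.
Put C3 (34 m³) in container 2; 16 m³ remain.
Put C4 (26 m³) in container 3; 24 m³ remain.
Put C5 (11 m³) in container 2; 5 m³ remain.
Put C6 (5 m³) in container 2; 0 m³ remain.
Put C7 (4 m³) in container 3; 20 m³ remain.
Put C8 (36 m³) in container 4; 14 m³ remain.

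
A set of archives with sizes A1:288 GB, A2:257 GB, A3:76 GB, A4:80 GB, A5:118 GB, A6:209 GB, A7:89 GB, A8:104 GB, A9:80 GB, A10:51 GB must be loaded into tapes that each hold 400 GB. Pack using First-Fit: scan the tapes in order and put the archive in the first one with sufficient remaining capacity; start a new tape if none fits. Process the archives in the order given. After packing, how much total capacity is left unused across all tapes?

248

tape 1: place A1 (288 GB), 112 GB left
tape 2: place A2 (257 GB), 143 GB left
tape 1: place A3 (76 GB), 36 GB left
tape 2: place A4 (80 GB), 63 GB left
tape 3: place A5 (118 GB), 282 GB left
tape 3: place A6 (209 GB), 73 GB left
tape 4: place A7 (89 GB), 311 GB left
tape 4: place A8 (104 GB), 207 GB left
tape 4: place A9 (80 GB), 127 GB left
tape 2: place A10 (51 GB), 12 GB left
4 tapes × 400 GB = 1600 GB; used 1352 GB; unused 248 GB.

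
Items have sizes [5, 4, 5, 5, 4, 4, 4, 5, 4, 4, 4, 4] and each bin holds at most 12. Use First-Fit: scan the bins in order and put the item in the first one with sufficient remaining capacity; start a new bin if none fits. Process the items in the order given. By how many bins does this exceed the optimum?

0

First-Fit: [5,4] [5,5] [4,4,4] [5,4] [4,4,4] → 5 bins.
Total size 52; any packing needs at least ⌈52/12⌉ = 5 bins.
So 5 is already optimal.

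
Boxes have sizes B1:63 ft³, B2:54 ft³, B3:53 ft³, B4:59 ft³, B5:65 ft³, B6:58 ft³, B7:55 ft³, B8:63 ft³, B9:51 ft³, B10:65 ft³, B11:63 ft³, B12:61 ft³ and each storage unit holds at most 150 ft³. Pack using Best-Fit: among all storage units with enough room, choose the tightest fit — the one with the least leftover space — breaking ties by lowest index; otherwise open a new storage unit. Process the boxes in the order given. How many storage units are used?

6 storage units

storage unit 1: place B1 (63 ft³), 87 ft³ left
storage unit 1: place B2 (54 ft³), 33 ft³ left
storage unit 2: place B3 (53 ft³), 97 ft³ left
storage unit 2: place B4 (59 ft³), 38 ft³ left
storage unit 3: place B5 (65 ft³), 85 ft³ left
storage unit 3: place B6 (58 ft³), 27 ft³ left
storage unit 4: place B7 (55 ft³), 95 ft³ left
storage unit 4: place B8 (63 ft³), 32 ft³ left
storage unit 5: place B9 (51 ft³), 99 ft³ left
storage unit 5: place B10 (65 ft³), 34 ft³ left
storage unit 6: place B11 (63 ft³), 87 ft³ left
storage unit 6: place B12 (61 ft³), 26 ft³ left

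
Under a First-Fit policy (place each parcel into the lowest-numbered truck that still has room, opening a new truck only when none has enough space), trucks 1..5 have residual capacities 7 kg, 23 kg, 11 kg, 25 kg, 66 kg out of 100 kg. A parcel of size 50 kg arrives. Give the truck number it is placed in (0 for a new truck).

Trucks with room: truck 5 (66 kg).
The first with room is truck 5.

5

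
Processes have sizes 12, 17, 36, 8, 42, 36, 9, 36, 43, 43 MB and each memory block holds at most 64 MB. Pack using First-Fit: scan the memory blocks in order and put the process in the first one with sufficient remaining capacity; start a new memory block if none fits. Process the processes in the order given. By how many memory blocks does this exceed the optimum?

First-Fit: [12,17,8,9] [36] [42] [36] [36] [43] [43] → 7 memory blocks.
6 processes exceed 32 MB (half the capacity), and no two of those can share a memory block, so at least 6 memory blocks are needed.
An optimal packing achieves that bound: [43,17] [43,12,9] [42,8] [36] [36] [36] → 6 memory blocks.
Excess: 7 − 6 = 1.

1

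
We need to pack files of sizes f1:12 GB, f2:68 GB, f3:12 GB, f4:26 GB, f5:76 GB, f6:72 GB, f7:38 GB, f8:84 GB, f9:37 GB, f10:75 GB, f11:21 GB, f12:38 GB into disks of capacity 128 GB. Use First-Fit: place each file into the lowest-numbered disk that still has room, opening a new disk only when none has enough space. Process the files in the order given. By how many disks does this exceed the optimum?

First-Fit: [12,68,12,26] [76,38] [72,37] [84,21] [75,38] → 5 disks.
Total size 559 GB; any packing needs at least ⌈559/128⌉ = 5 disks.
So 5 is already optimal.

0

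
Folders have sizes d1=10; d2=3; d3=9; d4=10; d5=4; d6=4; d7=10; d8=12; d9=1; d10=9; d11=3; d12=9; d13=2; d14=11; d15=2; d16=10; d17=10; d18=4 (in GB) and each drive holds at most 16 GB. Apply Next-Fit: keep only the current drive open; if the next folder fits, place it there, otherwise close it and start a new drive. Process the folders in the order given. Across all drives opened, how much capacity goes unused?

37

drive 1: place d1 (10 GB), 6 GB left
drive 1: place d2 (3 GB), 3 GB left
drive 2: place d3 (9 GB), 7 GB left
drive 3: place d4 (10 GB), 6 GB left
drive 3: place d5 (4 GB), 2 GB left
drive 4: place d6 (4 GB), 12 GB left
drive 4: place d7 (10 GB), 2 GB left
drive 5: place d8 (12 GB), 4 GB left
drive 5: place d9 (1 GB), 3 GB left
drive 6: place d10 (9 GB), 7 GB left
drive 6: place d11 (3 GB), 4 GB left
drive 7: place d12 (9 GB), 7 GB left
drive 7: place d13 (2 GB), 5 GB left
drive 8: place d14 (11 GB), 5 GB left
drive 8: place d15 (2 GB), 3 GB left
drive 9: place d16 (10 GB), 6 GB left
drive 10: place d17 (10 GB), 6 GB left
drive 10: place d18 (4 GB), 2 GB left
10 drives × 16 GB = 160 GB; used 123 GB; unused 37 GB.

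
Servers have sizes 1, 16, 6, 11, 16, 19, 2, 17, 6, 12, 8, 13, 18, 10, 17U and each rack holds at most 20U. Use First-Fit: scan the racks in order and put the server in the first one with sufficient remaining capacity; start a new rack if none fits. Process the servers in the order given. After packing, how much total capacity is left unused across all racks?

Put 1U in rack 1; 19U remain.
Put 16U in rack 1; 3U remain.
Put 6U in rack 2; 14U remain.
Put 11U in rack 2; 3U remain.
Put 16U in rack 3; 4U remain.
Put 19U in rack 4; 1U remain.
Put 2U in rack 1; 1U remain.
Put 17U in rack 5; 3U remain.
Put 6U in rack 6; 14U remain.
Put 12U in rack 6; 2U remain.
Put 8U in rack 7; 12U remain.
Put 13U in rack 8; 7U remain.
Put 18U in rack 9; 2U remain.
Put 10U in rack 7; 2U remain.
Put 17U in rack 10; 3U remain.
10 racks × 20U = 200U; used 172U; unused 28U.

28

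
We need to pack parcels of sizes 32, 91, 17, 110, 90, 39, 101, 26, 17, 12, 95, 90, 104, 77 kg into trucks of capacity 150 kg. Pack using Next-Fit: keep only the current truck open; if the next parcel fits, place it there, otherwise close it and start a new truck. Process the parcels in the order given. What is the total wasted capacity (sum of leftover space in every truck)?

299

32 kg → truck 1 (remaining 118 kg)
91 kg → truck 1 (remaining 27 kg)
17 kg → truck 1 (remaining 10 kg)
110 kg → truck 2 (remaining 40 kg)
90 kg → truck 3 (remaining 60 kg)
39 kg → truck 3 (remaining 21 kg)
101 kg → truck 4 (remaining 49 kg)
26 kg → truck 4 (remaining 23 kg)
17 kg → truck 4 (remaining 6 kg)
12 kg → truck 5 (remaining 138 kg)
95 kg → truck 5 (remaining 43 kg)
90 kg → truck 6 (remaining 60 kg)
104 kg → truck 7 (remaining 46 kg)
77 kg → truck 8 (remaining 73 kg)
8 trucks × 150 kg = 1200 kg; used 901 kg; unused 299 kg.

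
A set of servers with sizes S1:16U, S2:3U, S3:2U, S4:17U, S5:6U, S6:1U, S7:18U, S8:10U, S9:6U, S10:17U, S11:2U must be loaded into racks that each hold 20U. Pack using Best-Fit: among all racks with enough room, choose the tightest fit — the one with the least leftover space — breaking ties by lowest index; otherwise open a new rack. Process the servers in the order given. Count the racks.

rack 1: place S1 (16U), 4U left
rack 1: place S2 (3U), 1U left
rack 2: place S3 (2U), 18U left
rack 2: place S4 (17U), 1U left
rack 3: place S5 (6U), 14U left
rack 1: place S6 (1U), 0U left
rack 4: place S7 (18U), 2U left
rack 3: place S8 (10U), 4U left
rack 5: place S9 (6U), 14U left
rack 6: place S10 (17U), 3U left
rack 4: place S11 (2U), 0U left
Final racks: [16,3,1] [2,17] [6,10] [18,2] [6] [17].

6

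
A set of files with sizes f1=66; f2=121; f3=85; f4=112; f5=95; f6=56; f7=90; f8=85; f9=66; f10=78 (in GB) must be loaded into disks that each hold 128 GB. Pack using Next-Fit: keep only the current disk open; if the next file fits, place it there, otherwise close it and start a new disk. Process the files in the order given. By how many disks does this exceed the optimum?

Next-Fit: [66] [121] [85] [112] [95] [56] [90] [85] [66] [78] → 10 disks.
9 files exceed 64 GB (half the capacity), and no two of those can share a disk, so at least 9 disks are needed.
An optimal packing achieves that bound: [121] [112] [95] [90] [85] [85] [78] [66,56] [66] → 9 disks.
Excess: 10 − 9 = 1.

1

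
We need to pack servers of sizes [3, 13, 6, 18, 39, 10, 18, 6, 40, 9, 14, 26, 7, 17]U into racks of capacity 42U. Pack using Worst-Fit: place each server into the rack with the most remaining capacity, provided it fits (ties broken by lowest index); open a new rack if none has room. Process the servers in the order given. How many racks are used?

7 racks

3U → rack 1 (remaining 39U)
13U → rack 1 (remaining 26U)
6U → rack 1 (remaining 20U)
18U → rack 1 (remaining 2U)
39U → rack 2 (remaining 3U)
10U → rack 3 (remaining 32U)
18U → rack 3 (remaining 14U)
6U → rack 3 (remaining 8U)
40U → rack 4 (remaining 2U)
9U → rack 5 (remaining 33U)
14U → rack 5 (remaining 19U)
26U → rack 6 (remaining 16U)
7U → rack 5 (remaining 12U)
17U → rack 7 (remaining 25U)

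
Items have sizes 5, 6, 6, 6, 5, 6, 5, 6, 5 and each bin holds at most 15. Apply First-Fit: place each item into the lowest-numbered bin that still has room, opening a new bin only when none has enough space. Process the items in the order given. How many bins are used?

bin 1: place 5, 10 left
bin 1: place 6, 4 left
bin 2: place 6, 9 left
bin 2: place 6, 3 left
bin 3: place 5, 10 left
bin 3: place 6, 4 left
bin 4: place 5, 10 left
bin 4: place 6, 4 left
bin 5: place 5, 10 left

5 bins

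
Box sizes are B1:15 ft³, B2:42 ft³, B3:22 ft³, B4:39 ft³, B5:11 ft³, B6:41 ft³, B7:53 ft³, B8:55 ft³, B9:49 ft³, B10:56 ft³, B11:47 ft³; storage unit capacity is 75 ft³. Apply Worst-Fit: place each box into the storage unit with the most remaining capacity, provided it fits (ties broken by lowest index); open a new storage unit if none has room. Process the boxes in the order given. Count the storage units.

storage unit 1: place B1 (15 ft³), 60 ft³ left
storage unit 1: place B2 (42 ft³), 18 ft³ left
storage unit 2: place B3 (22 ft³), 53 ft³ left
storage unit 2: place B4 (39 ft³), 14 ft³ left
storage unit 1: place B5 (11 ft³), 7 ft³ left
storage unit 3: place B6 (41 ft³), 34 ft³ left
storage unit 4: place B7 (53 ft³), 22 ft³ left
storage unit 5: place B8 (55 ft³), 20 ft³ left
storage unit 6: place B9 (49 ft³), 26 ft³ left
storage unit 7: place B10 (56 ft³), 19 ft³ left
storage unit 8: place B11 (47 ft³), 28 ft³ left
Final storage units: [15,42,11] [22,39] [41] [53] [55] [49] [56] [47].

8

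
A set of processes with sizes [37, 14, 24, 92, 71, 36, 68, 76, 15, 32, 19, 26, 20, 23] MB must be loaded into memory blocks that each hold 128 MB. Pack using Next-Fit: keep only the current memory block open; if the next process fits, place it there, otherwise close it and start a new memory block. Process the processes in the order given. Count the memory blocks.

6 memory blocks

37 MB → memory block 1 (remaining 91 MB)
14 MB → memory block 1 (remaining 77 MB)
24 MB → memory block 1 (remaining 53 MB)
92 MB → memory block 2 (remaining 36 MB)
71 MB → memory block 3 (remaining 57 MB)
36 MB → memory block 3 (remaining 21 MB)
68 MB → memory block 4 (remaining 60 MB)
76 MB → memory block 5 (remaining 52 MB)
15 MB → memory block 5 (remaining 37 MB)
32 MB → memory block 5 (remaining 5 MB)
19 MB → memory block 6 (remaining 109 MB)
26 MB → memory block 6 (remaining 83 MB)
20 MB → memory block 6 (remaining 63 MB)
23 MB → memory block 6 (remaining 40 MB)
Final memory blocks: [37,14,24] [92] [71,36] [68] [76,15,32] [19,26,20,23].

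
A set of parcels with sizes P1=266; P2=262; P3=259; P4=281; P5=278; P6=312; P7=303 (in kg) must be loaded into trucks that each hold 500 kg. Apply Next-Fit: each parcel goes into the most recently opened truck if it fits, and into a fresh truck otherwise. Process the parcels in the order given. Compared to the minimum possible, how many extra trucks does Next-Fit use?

Next-Fit: [266] [262] [259] [281] [278] [312] [303] → 7 trucks.
7 parcels exceed 250 kg (half the capacity), and no two of those can share a truck, so at least 7 trucks are needed.
So 7 is already optimal.

0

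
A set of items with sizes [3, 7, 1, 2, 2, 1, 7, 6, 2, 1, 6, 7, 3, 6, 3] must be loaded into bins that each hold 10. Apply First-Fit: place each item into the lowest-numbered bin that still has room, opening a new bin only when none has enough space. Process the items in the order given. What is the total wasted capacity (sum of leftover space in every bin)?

13

3 → bin 1 (remaining 7)
7 → bin 1 (remaining 0)
1 → bin 2 (remaining 9)
2 → bin 2 (remaining 7)
2 → bin 2 (remaining 5)
1 → bin 2 (remaining 4)
7 → bin 3 (remaining 3)
6 → bin 4 (remaining 4)
2 → bin 2 (remaining 2)
1 → bin 2 (remaining 1)
6 → bin 5 (remaining 4)
7 → bin 6 (remaining 3)
3 → bin 3 (remaining 0)
6 → bin 7 (remaining 4)
3 → bin 4 (remaining 1)
7 bins × 10 = 70; used 57; unused 13.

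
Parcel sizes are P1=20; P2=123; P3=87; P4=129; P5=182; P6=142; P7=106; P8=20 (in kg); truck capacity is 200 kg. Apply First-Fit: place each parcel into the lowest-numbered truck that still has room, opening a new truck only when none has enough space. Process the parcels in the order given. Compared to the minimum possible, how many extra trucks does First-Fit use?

0

First-Fit: [20,123,20] [87,106] [129] [182] [142] → 5 trucks.
Total size 809 kg; any packing needs at least ⌈809/200⌉ = 5 trucks.
So 5 is already optimal.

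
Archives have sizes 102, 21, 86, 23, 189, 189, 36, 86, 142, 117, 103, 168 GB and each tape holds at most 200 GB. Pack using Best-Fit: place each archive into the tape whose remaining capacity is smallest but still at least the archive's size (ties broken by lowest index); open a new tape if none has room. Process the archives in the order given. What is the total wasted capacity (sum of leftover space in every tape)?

Put 102 GB in tape 1; 98 GB remain.
Put 21 GB in tape 1; 77 GB remain.
Put 86 GB in tape 2; 114 GB remain.
Put 23 GB in tape 1; 54 GB remain.
Put 189 GB in tape 3; 11 GB remain.
Put 189 GB in tape 4; 11 GB remain.
Put 36 GB in tape 1; 18 GB remain.
Put 86 GB in tape 2; 28 GB remain.
Put 142 GB in tape 5; 58 GB remain.
Put 117 GB in tape 6; 83 GB remain.
Put 103 GB in tape 7; 97 GB remain.
Put 168 GB in tape 8; 32 GB remain.
8 tapes × 200 GB = 1600 GB; used 1262 GB; unused 338 GB.

338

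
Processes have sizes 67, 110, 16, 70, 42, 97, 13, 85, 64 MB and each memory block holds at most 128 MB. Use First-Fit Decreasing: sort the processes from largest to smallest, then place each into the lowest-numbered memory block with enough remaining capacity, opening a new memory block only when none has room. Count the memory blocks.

6 memory blocks

Sorted descending: 110, 97, 85, 70, 67, 64, 42, 16, 13.
memory block 1: place 110 MB, 18 MB left
memory block 2: place 97 MB, 31 MB left
memory block 3: place 85 MB, 43 MB left
memory block 4: place 70 MB, 58 MB left
memory block 5: place 67 MB, 61 MB left
memory block 6: place 64 MB, 64 MB left
memory block 3: place 42 MB, 1 MB left
memory block 1: place 16 MB, 2 MB left
memory block 2: place 13 MB, 18 MB left
Final memory blocks: [110,16] [97,13] [85,42] [70] [67] [64].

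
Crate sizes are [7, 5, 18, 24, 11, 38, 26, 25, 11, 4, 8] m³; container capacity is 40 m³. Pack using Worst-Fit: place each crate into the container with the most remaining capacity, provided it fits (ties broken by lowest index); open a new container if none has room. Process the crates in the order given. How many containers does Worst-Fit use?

5

Put 7 m³ in container 1; 33 m³ remain.
Put 5 m³ in container 1; 28 m³ remain.
Put 18 m³ in container 1; 10 m³ remain.
Put 24 m³ in container 2; 16 m³ remain.
Put 11 m³ in container 2; 5 m³ remain.
Put 38 m³ in container 3; 2 m³ remain.
Put 26 m³ in container 4; 14 m³ remain.
Put 25 m³ in container 5; 15 m³ remain.
Put 11 m³ in container 5; 4 m³ remain.
Put 4 m³ in container 4; 10 m³ remain.
Put 8 m³ in container 1; 2 m³ remain.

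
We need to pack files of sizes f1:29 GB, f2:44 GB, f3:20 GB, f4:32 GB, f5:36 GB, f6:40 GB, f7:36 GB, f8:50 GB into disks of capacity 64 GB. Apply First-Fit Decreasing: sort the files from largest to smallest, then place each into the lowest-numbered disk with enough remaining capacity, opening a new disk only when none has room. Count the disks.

Sorted descending: 50, 44, 40, 36, 36, 32, 29, 20.
Put 50 GB in disk 1; 14 GB remain.
Put 44 GB in disk 2; 20 GB remain.
Put 40 GB in disk 3; 24 GB remain.
Put 36 GB in disk 4; 28 GB remain.
Put 36 GB in disk 5; 28 GB remain.
Put 32 GB in disk 6; 32 GB remain.
Put 29 GB in disk 6; 3 GB remain.
Put 20 GB in disk 2; 0 GB remain.
Final disks: [50] [44,20] [40] [36] [36] [32,29].

6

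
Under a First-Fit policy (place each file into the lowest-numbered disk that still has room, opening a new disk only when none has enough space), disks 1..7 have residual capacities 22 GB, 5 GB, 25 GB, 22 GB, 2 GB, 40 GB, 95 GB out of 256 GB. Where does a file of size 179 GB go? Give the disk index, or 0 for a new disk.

No disk has ≥ 179 GB free, so a new disk is opened.

0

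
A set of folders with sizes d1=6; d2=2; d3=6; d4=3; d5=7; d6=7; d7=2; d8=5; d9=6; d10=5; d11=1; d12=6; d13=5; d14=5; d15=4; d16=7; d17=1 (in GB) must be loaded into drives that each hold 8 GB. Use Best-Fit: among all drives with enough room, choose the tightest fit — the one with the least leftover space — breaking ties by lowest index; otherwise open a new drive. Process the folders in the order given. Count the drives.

12

drive 1: place d1 (6 GB), 2 GB left
drive 1: place d2 (2 GB), 0 GB left
drive 2: place d3 (6 GB), 2 GB left
drive 3: place d4 (3 GB), 5 GB left
drive 4: place d5 (7 GB), 1 GB left
drive 5: place d6 (7 GB), 1 GB left
drive 2: place d7 (2 GB), 0 GB left
drive 3: place d8 (5 GB), 0 GB left
drive 6: place d9 (6 GB), 2 GB left
drive 7: place d10 (5 GB), 3 GB left
drive 4: place d11 (1 GB), 0 GB left
drive 8: place d12 (6 GB), 2 GB left
drive 9: place d13 (5 GB), 3 GB left
drive 10: place d14 (5 GB), 3 GB left
drive 11: place d15 (4 GB), 4 GB left
drive 12: place d16 (7 GB), 1 GB left
drive 5: place d17 (1 GB), 0 GB left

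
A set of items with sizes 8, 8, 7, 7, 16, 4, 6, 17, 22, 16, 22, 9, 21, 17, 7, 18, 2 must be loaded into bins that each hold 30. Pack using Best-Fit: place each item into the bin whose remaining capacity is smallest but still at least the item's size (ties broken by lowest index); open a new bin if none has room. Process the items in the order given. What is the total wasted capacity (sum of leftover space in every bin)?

Put 8 in bin 1; 22 remain.
Put 8 in bin 1; 14 remain.
Put 7 in bin 1; 7 remain.
Put 7 in bin 1; 0 remain.
Put 16 in bin 2; 14 remain.
Put 4 in bin 2; 10 remain.
Put 6 in bin 2; 4 remain.
Put 17 in bin 3; 13 remain.
Put 22 in bin 4; 8 remain.
Put 16 in bin 5; 14 remain.
Put 22 in bin 6; 8 remain.
Put 9 in bin 3; 4 remain.
Put 21 in bin 7; 9 remain.
Put 17 in bin 8; 13 remain.
Put 7 in bin 4; 1 remain.
Put 18 in bin 9; 12 remain.
Put 2 in bin 2; 2 remain.
9 bins × 30 = 270; used 207; unused 63.

63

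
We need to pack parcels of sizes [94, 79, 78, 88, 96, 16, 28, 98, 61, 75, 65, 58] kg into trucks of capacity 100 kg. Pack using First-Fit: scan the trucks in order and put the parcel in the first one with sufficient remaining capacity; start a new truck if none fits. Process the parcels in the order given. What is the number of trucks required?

10 trucks

94 kg → truck 1 (remaining 6 kg)
79 kg → truck 2 (remaining 21 kg)
78 kg → truck 3 (remaining 22 kg)
88 kg → truck 4 (remaining 12 kg)
96 kg → truck 5 (remaining 4 kg)
16 kg → truck 2 (remaining 5 kg)
28 kg → truck 6 (remaining 72 kg)
98 kg → truck 7 (remaining 2 kg)
61 kg → truck 6 (remaining 11 kg)
75 kg → truck 8 (remaining 25 kg)
65 kg → truck 9 (remaining 35 kg)
58 kg → truck 10 (remaining 42 kg)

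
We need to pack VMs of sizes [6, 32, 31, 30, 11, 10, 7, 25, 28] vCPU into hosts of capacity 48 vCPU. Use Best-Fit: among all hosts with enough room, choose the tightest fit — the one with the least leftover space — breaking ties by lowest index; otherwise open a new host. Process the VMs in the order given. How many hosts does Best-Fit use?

5 hosts

6 vCPU → host 1 (remaining 42 vCPU)
32 vCPU → host 1 (remaining 10 vCPU)
31 vCPU → host 2 (remaining 17 vCPU)
30 vCPU → host 3 (remaining 18 vCPU)
11 vCPU → host 2 (remaining 6 vCPU)
10 vCPU → host 1 (remaining 0 vCPU)
7 vCPU → host 3 (remaining 11 vCPU)
25 vCPU → host 4 (remaining 23 vCPU)
28 vCPU → host 5 (remaining 20 vCPU)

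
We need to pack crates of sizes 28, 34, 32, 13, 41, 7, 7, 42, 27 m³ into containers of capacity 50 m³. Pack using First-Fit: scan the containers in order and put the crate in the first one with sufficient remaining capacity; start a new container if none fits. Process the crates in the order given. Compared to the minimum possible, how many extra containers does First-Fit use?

First-Fit: [28,13,7] [34,7] [32] [41] [42] [27] → 6 containers.
6 crates exceed 25 m³ (half the capacity), and no two of those can share a container, so at least 6 containers are needed.
So 6 is already optimal.

0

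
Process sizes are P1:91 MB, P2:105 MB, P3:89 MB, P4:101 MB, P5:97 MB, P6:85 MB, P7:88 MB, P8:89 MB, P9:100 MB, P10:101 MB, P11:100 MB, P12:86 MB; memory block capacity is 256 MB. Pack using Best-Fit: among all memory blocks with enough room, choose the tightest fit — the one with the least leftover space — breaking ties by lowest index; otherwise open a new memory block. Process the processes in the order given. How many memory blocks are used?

6

Put P1 (91 MB) in memory block 1; 165 MB remain.
Put P2 (105 MB) in memory block 1; 60 MB remain.
Put P3 (89 MB) in memory block 2; 167 MB remain.
Put P4 (101 MB) in memory block 2; 66 MB remain.
Put P5 (97 MB) in memory block 3; 159 MB remain.
Put P6 (85 MB) in memory block 3; 74 MB remain.
Put P7 (88 MB) in memory block 4; 168 MB remain.
Put P8 (89 MB) in memory block 4; 79 MB remain.
Put P9 (100 MB) in memory block 5; 156 MB remain.
Put P10 (101 MB) in memory block 5; 55 MB remain.
Put P11 (100 MB) in memory block 6; 156 MB remain.
Put P12 (86 MB) in memory block 6; 70 MB remain.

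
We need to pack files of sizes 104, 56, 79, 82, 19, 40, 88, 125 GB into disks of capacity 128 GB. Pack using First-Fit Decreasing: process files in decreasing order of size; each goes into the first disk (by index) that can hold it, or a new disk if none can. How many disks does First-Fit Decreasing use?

Sorted descending: 125, 104, 88, 82, 79, 56, 40, 19.
disk 1: place 125 GB, 3 GB left
disk 2: place 104 GB, 24 GB left
disk 3: place 88 GB, 40 GB left
disk 4: place 82 GB, 46 GB left
disk 5: place 79 GB, 49 GB left
disk 6: place 56 GB, 72 GB left
disk 3: place 40 GB, 0 GB left
disk 2: place 19 GB, 5 GB left
Final disks: [125] [104,19] [88,40] [82] [79] [56].

6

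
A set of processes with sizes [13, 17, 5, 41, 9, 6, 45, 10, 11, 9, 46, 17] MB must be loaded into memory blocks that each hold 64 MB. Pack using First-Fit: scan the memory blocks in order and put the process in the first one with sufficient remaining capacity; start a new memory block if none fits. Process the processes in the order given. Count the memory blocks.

4

memory block 1: place 13 MB, 51 MB left
memory block 1: place 17 MB, 34 MB left
memory block 1: place 5 MB, 29 MB left
memory block 2: place 41 MB, 23 MB left
memory block 1: place 9 MB, 20 MB left
memory block 1: place 6 MB, 14 MB left
memory block 3: place 45 MB, 19 MB left
memory block 1: place 10 MB, 4 MB left
memory block 2: place 11 MB, 12 MB left
memory block 2: place 9 MB, 3 MB left
memory block 4: place 46 MB, 18 MB left
memory block 3: place 17 MB, 2 MB left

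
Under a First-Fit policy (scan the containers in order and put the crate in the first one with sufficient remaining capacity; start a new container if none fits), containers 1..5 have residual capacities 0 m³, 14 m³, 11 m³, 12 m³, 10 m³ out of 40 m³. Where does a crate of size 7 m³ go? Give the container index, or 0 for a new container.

Containers with room: container 2 (14 m³), container 3 (11 m³), container 4 (12 m³), container 5 (10 m³).
The first with room is container 2.

2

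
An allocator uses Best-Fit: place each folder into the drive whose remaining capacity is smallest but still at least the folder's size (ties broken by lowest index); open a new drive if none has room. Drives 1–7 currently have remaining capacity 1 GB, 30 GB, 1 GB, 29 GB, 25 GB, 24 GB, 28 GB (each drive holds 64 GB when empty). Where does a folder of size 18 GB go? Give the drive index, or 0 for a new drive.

Drives with room: drive 2 (30 GB), drive 4 (29 GB), drive 5 (25 GB), drive 6 (24 GB), drive 7 (28 GB).
Tightest fit is drive 6 with 24 GB free.

6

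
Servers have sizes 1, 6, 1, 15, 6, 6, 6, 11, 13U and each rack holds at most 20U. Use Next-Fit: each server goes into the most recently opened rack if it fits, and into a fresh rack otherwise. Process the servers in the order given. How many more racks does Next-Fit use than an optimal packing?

Next-Fit: [1,6,1] [15] [6,6,6] [11] [13] → 5 racks.
Total size 65U; any packing needs at least ⌈65/20⌉ = 4 racks.
An optimal packing achieves that bound: [15,1,1] [13,6] [11,6] [6,6] → 4 racks.
Excess: 5 − 4 = 1.

1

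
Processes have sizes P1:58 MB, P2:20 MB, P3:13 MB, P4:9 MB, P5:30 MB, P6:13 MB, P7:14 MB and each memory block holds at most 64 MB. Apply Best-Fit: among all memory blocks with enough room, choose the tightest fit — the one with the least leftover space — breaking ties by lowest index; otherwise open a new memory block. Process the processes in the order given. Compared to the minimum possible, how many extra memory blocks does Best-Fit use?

Best-Fit: [58] [20,13,9,13] [30,14] → 3 memory blocks.
Total size 157 MB; any packing needs at least ⌈157/64⌉ = 3 memory blocks.
So 3 is already optimal.

0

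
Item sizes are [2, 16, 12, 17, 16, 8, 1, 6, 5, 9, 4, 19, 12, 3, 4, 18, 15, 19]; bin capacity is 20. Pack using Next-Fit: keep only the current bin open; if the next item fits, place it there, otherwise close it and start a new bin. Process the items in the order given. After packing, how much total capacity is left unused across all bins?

2 → bin 1 (remaining 18)
16 → bin 1 (remaining 2)
12 → bin 2 (remaining 8)
17 → bin 3 (remaining 3)
16 → bin 4 (remaining 4)
8 → bin 5 (remaining 12)
1 → bin 5 (remaining 11)
6 → bin 5 (remaining 5)
5 → bin 5 (remaining 0)
9 → bin 6 (remaining 11)
4 → bin 6 (remaining 7)
19 → bin 7 (remaining 1)
12 → bin 8 (remaining 8)
3 → bin 8 (remaining 5)
4 → bin 8 (remaining 1)
18 → bin 9 (remaining 2)
15 → bin 10 (remaining 5)
19 → bin 11 (remaining 1)
11 bins × 20 = 220; used 186; unused 34.

34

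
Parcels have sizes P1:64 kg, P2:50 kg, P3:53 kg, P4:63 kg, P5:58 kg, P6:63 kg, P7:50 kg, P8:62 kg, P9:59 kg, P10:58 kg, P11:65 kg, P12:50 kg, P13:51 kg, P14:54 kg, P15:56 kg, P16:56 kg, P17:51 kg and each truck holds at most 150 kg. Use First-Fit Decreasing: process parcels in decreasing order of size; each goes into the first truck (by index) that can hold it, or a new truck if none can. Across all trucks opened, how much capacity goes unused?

237

Sorted descending: 65, 64, 63, 63, 62, 59, 58, 58, 56, 56, 54, 53, 51, 51, 50, 50, 50.
65 kg → truck 1 (remaining 85 kg)
64 kg → truck 1 (remaining 21 kg)
63 kg → truck 2 (remaining 87 kg)
63 kg → truck 2 (remaining 24 kg)
62 kg → truck 3 (remaining 88 kg)
59 kg → truck 3 (remaining 29 kg)
58 kg → truck 4 (remaining 92 kg)
58 kg → truck 4 (remaining 34 kg)
56 kg → truck 5 (remaining 94 kg)
56 kg → truck 5 (remaining 38 kg)
54 kg → truck 6 (remaining 96 kg)
53 kg → truck 6 (remaining 43 kg)
51 kg → truck 7 (remaining 99 kg)
51 kg → truck 7 (remaining 48 kg)
50 kg → truck 8 (remaining 100 kg)
50 kg → truck 8 (remaining 50 kg)
50 kg → truck 8 (remaining 0 kg)
8 trucks × 150 kg = 1200 kg; used 963 kg; unused 237 kg.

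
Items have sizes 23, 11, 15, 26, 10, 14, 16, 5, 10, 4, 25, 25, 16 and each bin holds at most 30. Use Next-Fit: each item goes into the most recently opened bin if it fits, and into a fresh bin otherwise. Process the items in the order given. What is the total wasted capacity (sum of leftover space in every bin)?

70

Put 23 in bin 1; 7 remain.
Put 11 in bin 2; 19 remain.
Put 15 in bin 2; 4 remain.
Put 26 in bin 3; 4 remain.
Put 10 in bin 4; 20 remain.
Put 14 in bin 4; 6 remain.
Put 16 in bin 5; 14 remain.
Put 5 in bin 5; 9 remain.
Put 10 in bin 6; 20 remain.
Put 4 in bin 6; 16 remain.
Put 25 in bin 7; 5 remain.
Put 25 in bin 8; 5 remain.
Put 16 in bin 9; 14 remain.
9 bins × 30 = 270; used 200; unused 70.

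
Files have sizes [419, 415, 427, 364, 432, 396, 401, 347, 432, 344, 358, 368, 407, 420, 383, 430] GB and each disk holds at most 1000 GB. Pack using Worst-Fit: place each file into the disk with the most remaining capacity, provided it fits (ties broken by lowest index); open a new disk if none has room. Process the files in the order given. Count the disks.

Put 419 GB in disk 1; 581 GB remain.
Put 415 GB in disk 1; 166 GB remain.
Put 427 GB in disk 2; 573 GB remain.
Put 364 GB in disk 2; 209 GB remain.
Put 432 GB in disk 3; 568 GB remain.
Put 396 GB in disk 3; 172 GB remain.
Put 401 GB in disk 4; 599 GB remain.
Put 347 GB in disk 4; 252 GB remain.
Put 432 GB in disk 5; 568 GB remain.
Put 344 GB in disk 5; 224 GB remain.
Put 358 GB in disk 6; 642 GB remain.
Put 368 GB in disk 6; 274 GB remain.
Put 407 GB in disk 7; 593 GB remain.
Put 420 GB in disk 7; 173 GB remain.
Put 383 GB in disk 8; 617 GB remain.
Put 430 GB in disk 8; 187 GB remain.

8 disks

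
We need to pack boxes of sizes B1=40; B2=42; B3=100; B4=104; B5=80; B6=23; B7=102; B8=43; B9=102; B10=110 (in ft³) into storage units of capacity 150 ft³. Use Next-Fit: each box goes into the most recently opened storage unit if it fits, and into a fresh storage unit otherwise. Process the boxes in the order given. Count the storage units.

7

storage unit 1: place B1 (40 ft³), 110 ft³ left
storage unit 1: place B2 (42 ft³), 68 ft³ left
storage unit 2: place B3 (100 ft³), 50 ft³ left
storage unit 3: place B4 (104 ft³), 46 ft³ left
storage unit 4: place B5 (80 ft³), 70 ft³ left
storage unit 4: place B6 (23 ft³), 47 ft³ left
storage unit 5: place B7 (102 ft³), 48 ft³ left
storage unit 5: place B8 (43 ft³), 5 ft³ left
storage unit 6: place B9 (102 ft³), 48 ft³ left
storage unit 7: place B10 (110 ft³), 40 ft³ left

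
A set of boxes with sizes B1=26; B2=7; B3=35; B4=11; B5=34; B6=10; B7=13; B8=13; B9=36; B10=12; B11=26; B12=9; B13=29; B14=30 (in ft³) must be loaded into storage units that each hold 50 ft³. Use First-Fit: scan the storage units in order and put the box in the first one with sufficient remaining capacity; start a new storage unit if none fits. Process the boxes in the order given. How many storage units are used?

B1 (26 ft³) → storage unit 1 (remaining 24 ft³)
B2 (7 ft³) → storage unit 1 (remaining 17 ft³)
B3 (35 ft³) → storage unit 2 (remaining 15 ft³)
B4 (11 ft³) → storage unit 1 (remaining 6 ft³)
B5 (34 ft³) → storage unit 3 (remaining 16 ft³)
B6 (10 ft³) → storage unit 2 (remaining 5 ft³)
B7 (13 ft³) → storage unit 3 (remaining 3 ft³)
B8 (13 ft³) → storage unit 4 (remaining 37 ft³)
B9 (36 ft³) → storage unit 4 (remaining 1 ft³)
B10 (12 ft³) → storage unit 5 (remaining 38 ft³)
B11 (26 ft³) → storage unit 5 (remaining 12 ft³)
B12 (9 ft³) → storage unit 5 (remaining 3 ft³)
B13 (29 ft³) → storage unit 6 (remaining 21 ft³)
B14 (30 ft³) → storage unit 7 (remaining 20 ft³)
Final storage units: [26,7,11] [35,10] [34,13] [13,36] [12,26,9] [29] [30].

7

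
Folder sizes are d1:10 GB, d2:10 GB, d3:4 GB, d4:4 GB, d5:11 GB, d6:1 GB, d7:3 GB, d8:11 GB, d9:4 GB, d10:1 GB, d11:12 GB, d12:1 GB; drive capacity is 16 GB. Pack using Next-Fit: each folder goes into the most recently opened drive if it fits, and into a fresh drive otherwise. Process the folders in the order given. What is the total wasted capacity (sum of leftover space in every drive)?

Put d1 (10 GB) in drive 1; 6 GB remain.
Put d2 (10 GB) in drive 2; 6 GB remain.
Put d3 (4 GB) in drive 2; 2 GB remain.
Put d4 (4 GB) in drive 3; 12 GB remain.
Put d5 (11 GB) in drive 3; 1 GB remain.
Put d6 (1 GB) in drive 3; 0 GB remain.
Put d7 (3 GB) in drive 4; 13 GB remain.
Put d8 (11 GB) in drive 4; 2 GB remain.
Put d9 (4 GB) in drive 5; 12 GB remain.
Put d10 (1 GB) in drive 5; 11 GB remain.
Put d11 (12 GB) in drive 6; 4 GB remain.
Put d12 (1 GB) in drive 6; 3 GB remain.
6 drives × 16 GB = 96 GB; used 72 GB; unused 24 GB.

24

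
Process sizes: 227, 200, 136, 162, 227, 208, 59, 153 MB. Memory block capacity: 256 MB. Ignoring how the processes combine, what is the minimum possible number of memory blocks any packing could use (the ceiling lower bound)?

6 memory blocks

Total size = 227 + 200 + 136 + 162 + 227 + 208 + 59 + 153 = 1372 MB.
⌈1372 / 256⌉ = 6.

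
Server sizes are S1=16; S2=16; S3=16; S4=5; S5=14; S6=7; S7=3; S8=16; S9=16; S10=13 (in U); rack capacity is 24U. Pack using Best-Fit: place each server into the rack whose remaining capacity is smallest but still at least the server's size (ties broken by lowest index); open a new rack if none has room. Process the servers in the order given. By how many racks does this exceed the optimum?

0

Best-Fit: [16,5,3] [16,7] [16] [14] [16] [16] [13] → 7 racks.
7 servers exceed 12U (half the capacity), and no two of those can share a rack, so at least 7 racks are needed.
So 7 is already optimal.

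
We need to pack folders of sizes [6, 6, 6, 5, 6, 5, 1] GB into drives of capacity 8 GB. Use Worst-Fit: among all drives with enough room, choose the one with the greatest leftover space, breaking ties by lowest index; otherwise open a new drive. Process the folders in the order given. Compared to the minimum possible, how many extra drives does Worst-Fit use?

0

Worst-Fit: [6] [6] [6] [5,1] [6] [5] → 6 drives.
6 folders exceed 4 GB (half the capacity), and no two of those can share a drive, so at least 6 drives are needed.
So 6 is already optimal.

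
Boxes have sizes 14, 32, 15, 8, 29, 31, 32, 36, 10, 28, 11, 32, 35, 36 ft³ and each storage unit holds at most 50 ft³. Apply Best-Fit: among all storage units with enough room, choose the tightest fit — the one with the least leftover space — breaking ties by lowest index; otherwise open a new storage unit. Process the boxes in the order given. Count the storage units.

10 storage units

14 ft³ → storage unit 1 (remaining 36 ft³)
32 ft³ → storage unit 1 (remaining 4 ft³)
15 ft³ → storage unit 2 (remaining 35 ft³)
8 ft³ → storage unit 2 (remaining 27 ft³)
29 ft³ → storage unit 3 (remaining 21 ft³)
31 ft³ → storage unit 4 (remaining 19 ft³)
32 ft³ → storage unit 5 (remaining 18 ft³)
36 ft³ → storage unit 6 (remaining 14 ft³)
10 ft³ → storage unit 6 (remaining 4 ft³)
28 ft³ → storage unit 7 (remaining 22 ft³)
11 ft³ → storage unit 5 (remaining 7 ft³)
32 ft³ → storage unit 8 (remaining 18 ft³)
35 ft³ → storage unit 9 (remaining 15 ft³)
36 ft³ → storage unit 10 (remaining 14 ft³)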